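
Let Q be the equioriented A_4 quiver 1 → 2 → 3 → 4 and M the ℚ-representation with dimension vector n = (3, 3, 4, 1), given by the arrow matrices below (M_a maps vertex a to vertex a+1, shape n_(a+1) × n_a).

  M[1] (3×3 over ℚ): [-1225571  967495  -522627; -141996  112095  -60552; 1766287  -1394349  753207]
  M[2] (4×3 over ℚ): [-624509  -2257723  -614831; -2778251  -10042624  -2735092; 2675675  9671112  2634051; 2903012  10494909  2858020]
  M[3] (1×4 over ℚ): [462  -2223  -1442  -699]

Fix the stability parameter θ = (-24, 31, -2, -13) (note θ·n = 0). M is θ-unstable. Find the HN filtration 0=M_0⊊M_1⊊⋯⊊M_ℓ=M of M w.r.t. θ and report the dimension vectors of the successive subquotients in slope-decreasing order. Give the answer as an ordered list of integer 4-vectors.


Interval decomposition of M: I[1,1], I[1,3], I[1,4], I[2,3], I[3,3].
HN type (ℓ=4): μ^(1)=29/2; μ^(2)=16/3; μ^(3)=-2; μ^(4)=-24

((0, 2, 2, 0); (0, 1, 1, 1); (0, 0, 1, 0); (3, 0, 0, 0))


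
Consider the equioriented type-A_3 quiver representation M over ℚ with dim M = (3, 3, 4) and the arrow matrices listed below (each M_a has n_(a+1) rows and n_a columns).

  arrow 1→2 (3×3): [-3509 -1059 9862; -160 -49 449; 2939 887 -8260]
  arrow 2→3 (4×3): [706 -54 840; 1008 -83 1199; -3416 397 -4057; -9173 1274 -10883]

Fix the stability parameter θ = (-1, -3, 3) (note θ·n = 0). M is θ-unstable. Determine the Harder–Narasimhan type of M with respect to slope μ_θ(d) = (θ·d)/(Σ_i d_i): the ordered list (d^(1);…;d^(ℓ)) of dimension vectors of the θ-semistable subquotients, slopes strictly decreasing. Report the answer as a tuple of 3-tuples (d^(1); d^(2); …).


Via rank(M_{q-1}∘⋯∘M_p): M ≅ I[1,1], I[1,2], I[1,3], I[2,3], I[3,3]^2.
μ_θ-semistable layers: μ^(1)=3; μ^(2)=-1; μ^(3)=-2; μ^(4)=-3

((0, 0, 4); (1, 0, 0); (2, 2, 0); (0, 1, 0))


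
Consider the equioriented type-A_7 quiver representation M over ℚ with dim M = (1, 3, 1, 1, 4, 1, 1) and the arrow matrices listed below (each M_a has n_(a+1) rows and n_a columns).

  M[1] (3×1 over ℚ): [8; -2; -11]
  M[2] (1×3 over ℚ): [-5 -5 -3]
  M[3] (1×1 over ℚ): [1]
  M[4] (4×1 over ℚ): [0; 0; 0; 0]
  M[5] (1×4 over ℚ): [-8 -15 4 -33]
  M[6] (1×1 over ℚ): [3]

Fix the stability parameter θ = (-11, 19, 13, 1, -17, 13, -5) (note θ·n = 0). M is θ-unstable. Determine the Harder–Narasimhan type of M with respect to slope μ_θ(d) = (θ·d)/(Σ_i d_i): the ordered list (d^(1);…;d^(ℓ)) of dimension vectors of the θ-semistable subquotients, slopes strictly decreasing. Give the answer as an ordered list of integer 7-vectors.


Barcode: M ≅ I[1,4], I[2,2]^2, I[5,5]^3, I[5,7]. HN layers by μ_θ (5 steps, strictly decreasing):
  μ^(1)=19; μ^(2)=11; μ^(3)=4; μ^(4)=-11; μ^(5)=-17

((0, 2, 0, 0, 0, 0, 0); (0, 1, 1, 1, 0, 0, 0); (0, 0, 0, 0, 0, 1, 1); (1, 0, 0, 0, 0, 0, 0); (0, 0, 0, 0, 4, 0, 0))


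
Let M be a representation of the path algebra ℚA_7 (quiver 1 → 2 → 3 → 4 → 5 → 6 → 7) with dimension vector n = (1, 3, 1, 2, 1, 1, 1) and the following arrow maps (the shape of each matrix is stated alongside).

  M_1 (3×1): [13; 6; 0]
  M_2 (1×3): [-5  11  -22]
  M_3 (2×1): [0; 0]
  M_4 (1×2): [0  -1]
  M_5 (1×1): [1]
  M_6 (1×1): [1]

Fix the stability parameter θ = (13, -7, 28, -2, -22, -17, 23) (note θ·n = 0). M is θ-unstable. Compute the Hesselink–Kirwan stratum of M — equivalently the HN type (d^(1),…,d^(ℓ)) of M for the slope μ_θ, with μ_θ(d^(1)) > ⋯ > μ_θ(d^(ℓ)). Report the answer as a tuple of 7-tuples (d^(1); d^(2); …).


Via rank(M_{q-1}∘⋯∘M_p): M ≅ I[1,3], I[2,2]^2, I[4,4], I[4,7].
μ_θ-semistable layers: μ^(1)=28; μ^(2)=23; μ^(3)=3; μ^(4)=-2; μ^(5)=-7; μ^(6)=-41/3

((0, 0, 1, 0, 0, 0, 0); (0, 0, 0, 0, 0, 0, 1); (1, 1, 0, 0, 0, 0, 0); (0, 0, 0, 1, 0, 0, 0); (0, 2, 0, 0, 0, 0, 0); (0, 0, 0, 1, 1, 1, 0))


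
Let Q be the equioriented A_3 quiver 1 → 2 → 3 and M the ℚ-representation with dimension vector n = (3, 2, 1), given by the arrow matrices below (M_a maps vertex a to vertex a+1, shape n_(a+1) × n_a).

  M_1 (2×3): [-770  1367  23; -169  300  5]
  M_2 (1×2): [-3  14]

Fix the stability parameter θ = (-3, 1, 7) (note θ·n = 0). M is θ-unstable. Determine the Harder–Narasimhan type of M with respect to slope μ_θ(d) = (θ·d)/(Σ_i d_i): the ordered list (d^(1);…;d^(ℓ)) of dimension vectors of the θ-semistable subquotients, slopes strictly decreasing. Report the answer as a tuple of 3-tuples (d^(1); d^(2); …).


Interval decomposition of M: I[1,1], I[1,2], I[1,3].
HN type (ℓ=3): μ^(1)=7; μ^(2)=1; μ^(3)=-3

((0, 0, 1); (0, 2, 0); (3, 0, 0))


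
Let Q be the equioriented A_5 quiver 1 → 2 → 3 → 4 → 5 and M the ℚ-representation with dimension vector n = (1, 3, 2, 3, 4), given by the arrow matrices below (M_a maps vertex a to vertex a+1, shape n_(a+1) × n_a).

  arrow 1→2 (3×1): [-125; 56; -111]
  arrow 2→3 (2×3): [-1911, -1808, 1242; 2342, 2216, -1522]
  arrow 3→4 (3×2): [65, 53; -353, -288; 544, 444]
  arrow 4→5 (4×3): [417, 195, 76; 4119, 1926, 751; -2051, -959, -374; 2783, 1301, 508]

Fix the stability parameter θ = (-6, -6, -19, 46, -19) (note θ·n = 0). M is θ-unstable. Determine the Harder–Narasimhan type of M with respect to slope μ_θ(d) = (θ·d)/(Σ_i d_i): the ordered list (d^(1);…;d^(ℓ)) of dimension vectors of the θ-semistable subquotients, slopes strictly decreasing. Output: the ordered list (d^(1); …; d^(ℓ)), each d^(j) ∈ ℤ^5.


Barcode: M ≅ I[1,5], I[2,2], I[2,5], I[4,4], I[5,5]^2. HN layers by μ_θ (6 steps, strictly decreasing):
  μ^(1)=46; μ^(2)=27/2; μ^(3)=-6; μ^(4)=-31/3; μ^(5)=-25/2; μ^(6)=-19

((0, 0, 0, 1, 0); (0, 0, 0, 2, 2); (0, 1, 0, 0, 0); (1, 1, 1, 0, 0); (0, 1, 1, 0, 0); (0, 0, 0, 0, 2))


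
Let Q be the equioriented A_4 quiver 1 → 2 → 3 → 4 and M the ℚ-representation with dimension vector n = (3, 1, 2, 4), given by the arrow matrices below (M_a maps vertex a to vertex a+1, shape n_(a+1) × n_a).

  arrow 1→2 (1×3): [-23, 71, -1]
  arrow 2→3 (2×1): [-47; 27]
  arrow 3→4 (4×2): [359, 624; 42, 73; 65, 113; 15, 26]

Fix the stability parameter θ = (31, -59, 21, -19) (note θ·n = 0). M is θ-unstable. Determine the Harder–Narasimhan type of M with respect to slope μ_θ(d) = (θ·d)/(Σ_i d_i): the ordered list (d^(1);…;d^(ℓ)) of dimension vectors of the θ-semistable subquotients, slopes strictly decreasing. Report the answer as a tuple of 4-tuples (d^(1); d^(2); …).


Interval decomposition of M: I[1,1]^2, I[1,4], I[3,4], I[4,4]^2.
HN type (ℓ=4): μ^(1)=31; μ^(2)=1; μ^(3)=-14; μ^(4)=-19

((2, 0, 0, 0); (0, 0, 2, 2); (1, 1, 0, 0); (0, 0, 0, 2))


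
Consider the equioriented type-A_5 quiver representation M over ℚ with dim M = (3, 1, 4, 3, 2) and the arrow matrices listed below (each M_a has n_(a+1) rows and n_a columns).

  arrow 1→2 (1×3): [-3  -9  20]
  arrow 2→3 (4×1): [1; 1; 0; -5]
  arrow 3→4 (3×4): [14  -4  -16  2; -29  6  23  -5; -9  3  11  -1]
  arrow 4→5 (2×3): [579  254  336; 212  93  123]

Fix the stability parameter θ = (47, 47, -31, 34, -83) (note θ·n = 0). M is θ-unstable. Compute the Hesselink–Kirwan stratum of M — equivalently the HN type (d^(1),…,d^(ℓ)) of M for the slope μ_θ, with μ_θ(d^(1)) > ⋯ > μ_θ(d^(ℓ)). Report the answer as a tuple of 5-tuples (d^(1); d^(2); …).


Interval decomposition of M: I[1,1]^2, I[1,5], I[3,3], I[3,4], I[3,5].
HN type (ℓ=5): μ^(1)=47; μ^(2)=34; μ^(3)=14/5; μ^(4)=-49/2; μ^(5)=-31

((2, 0, 0, 0, 0); (0, 0, 0, 1, 0); (1, 1, 1, 1, 1); (0, 0, 0, 1, 1); (0, 0, 3, 0, 0))


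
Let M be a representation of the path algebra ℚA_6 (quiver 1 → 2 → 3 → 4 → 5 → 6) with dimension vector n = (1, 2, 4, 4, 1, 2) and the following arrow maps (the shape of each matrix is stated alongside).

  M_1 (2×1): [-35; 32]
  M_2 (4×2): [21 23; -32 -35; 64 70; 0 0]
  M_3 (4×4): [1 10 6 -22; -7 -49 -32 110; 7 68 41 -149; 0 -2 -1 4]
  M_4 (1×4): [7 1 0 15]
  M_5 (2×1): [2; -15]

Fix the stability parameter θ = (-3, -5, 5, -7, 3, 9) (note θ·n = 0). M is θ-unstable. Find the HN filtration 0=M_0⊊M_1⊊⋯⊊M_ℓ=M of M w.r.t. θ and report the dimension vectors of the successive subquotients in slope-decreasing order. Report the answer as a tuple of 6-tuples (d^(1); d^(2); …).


Interval decomposition of M: I[1,4], I[2,6], I[3,4]^2, I[6,6].
HN type (ℓ=5): μ^(1)=9; μ^(2)=3; μ^(3)=-1; μ^(4)=-4; μ^(5)=-5

((0, 0, 0, 0, 0, 2); (0, 0, 0, 0, 1, 0); (0, 0, 4, 4, 0, 0); (1, 1, 0, 0, 0, 0); (0, 1, 0, 0, 0, 0))


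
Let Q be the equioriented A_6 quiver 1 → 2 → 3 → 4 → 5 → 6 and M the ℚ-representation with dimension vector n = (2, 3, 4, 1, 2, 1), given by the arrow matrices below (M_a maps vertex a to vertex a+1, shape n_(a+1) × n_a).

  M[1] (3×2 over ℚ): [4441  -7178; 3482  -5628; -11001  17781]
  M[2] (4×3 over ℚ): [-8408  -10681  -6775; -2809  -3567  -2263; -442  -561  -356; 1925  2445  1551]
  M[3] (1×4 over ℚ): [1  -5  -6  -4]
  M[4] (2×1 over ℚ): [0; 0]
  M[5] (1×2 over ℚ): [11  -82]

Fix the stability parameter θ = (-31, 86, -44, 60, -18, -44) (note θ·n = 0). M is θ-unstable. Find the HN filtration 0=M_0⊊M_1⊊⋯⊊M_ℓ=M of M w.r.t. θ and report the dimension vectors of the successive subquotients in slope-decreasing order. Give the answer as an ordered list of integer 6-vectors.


Via rank(M_{q-1}∘⋯∘M_p): M ≅ I[1,3], I[1,4], I[2,3], I[3,3], I[5,5], I[5,6].
μ_θ-semistable layers: μ^(1)=60; μ^(2)=21; μ^(3)=-18; μ^(4)=-31; μ^(5)=-44

((0, 0, 0, 1, 0, 0); (0, 3, 3, 0, 0, 0); (0, 0, 0, 0, 1, 0); (2, 0, 0, 0, 1, 1); (0, 0, 1, 0, 0, 0))


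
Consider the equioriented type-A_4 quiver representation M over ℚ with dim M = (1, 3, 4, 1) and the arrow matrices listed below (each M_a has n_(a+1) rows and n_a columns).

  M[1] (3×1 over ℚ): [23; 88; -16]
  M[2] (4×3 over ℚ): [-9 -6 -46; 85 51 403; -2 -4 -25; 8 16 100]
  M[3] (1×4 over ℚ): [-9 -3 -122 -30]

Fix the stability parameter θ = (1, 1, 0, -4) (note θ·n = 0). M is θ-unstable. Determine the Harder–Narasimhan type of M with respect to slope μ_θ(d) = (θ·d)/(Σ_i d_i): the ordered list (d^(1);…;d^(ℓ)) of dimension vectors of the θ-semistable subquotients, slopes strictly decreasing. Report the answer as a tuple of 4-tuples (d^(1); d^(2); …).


Interval decomposition of M: I[1,4], I[2,3]^2, I[3,3].
HN type (ℓ=3): μ^(1)=1/2; μ^(2)=0; μ^(3)=-1/2

((0, 2, 2, 0); (0, 0, 1, 0); (1, 1, 1, 1))


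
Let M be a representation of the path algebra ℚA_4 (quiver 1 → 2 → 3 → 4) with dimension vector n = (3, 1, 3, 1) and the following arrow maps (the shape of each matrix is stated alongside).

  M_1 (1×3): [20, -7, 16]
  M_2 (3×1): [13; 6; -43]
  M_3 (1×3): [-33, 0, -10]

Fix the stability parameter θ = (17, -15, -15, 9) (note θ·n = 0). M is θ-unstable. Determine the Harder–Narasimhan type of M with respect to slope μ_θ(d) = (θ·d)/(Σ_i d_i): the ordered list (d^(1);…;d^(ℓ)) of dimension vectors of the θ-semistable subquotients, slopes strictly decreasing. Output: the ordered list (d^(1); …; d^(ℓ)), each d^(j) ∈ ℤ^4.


Via rank(M_{q-1}∘⋯∘M_p): M ≅ I[1,1]^2, I[1,4], I[3,3]^2.
μ_θ-semistable layers: μ^(1)=17; μ^(2)=9; μ^(3)=-13/3; μ^(4)=-15

((2, 0, 0, 0); (0, 0, 0, 1); (1, 1, 1, 0); (0, 0, 2, 0))


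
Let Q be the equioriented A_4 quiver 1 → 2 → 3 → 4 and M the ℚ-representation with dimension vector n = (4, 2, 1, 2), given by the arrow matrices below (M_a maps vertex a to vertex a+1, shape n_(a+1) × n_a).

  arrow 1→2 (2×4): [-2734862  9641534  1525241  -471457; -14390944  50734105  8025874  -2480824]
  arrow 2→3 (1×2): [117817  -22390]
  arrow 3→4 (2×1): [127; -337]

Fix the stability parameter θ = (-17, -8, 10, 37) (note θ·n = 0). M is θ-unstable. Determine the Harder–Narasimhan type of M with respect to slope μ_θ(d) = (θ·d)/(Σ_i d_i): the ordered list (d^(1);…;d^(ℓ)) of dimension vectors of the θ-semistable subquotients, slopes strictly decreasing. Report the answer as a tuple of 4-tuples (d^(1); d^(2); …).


Barcode: M ≅ I[1,1]^2, I[1,2], I[1,4], I[4,4]. HN layers by μ_θ (4 steps, strictly decreasing):
  μ^(1)=37; μ^(2)=10; μ^(3)=-8; μ^(4)=-17

((0, 0, 0, 2); (0, 0, 1, 0); (0, 2, 0, 0); (4, 0, 0, 0))


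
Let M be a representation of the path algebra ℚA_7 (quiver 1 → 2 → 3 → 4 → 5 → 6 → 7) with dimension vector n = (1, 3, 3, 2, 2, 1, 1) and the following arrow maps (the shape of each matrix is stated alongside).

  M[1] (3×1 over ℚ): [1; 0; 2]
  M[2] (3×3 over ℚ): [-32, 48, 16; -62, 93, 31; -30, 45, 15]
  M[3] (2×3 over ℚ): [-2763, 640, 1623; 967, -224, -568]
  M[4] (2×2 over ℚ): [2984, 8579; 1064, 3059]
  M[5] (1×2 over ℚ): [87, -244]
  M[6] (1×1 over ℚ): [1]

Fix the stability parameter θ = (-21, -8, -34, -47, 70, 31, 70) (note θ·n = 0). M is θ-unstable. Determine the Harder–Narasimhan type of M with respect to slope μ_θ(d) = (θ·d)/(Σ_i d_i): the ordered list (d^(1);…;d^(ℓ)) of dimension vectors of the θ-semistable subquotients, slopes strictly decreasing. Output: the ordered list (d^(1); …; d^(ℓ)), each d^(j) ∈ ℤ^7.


Via rank(M_{q-1}∘⋯∘M_p): M ≅ I[1,2], I[2,2], I[2,4], I[3,3], I[3,7], I[5,5].
μ_θ-semistable layers: μ^(1)=70; μ^(2)=101/2; μ^(3)=-8; μ^(4)=-21; μ^(5)=-89/3; μ^(6)=-34; μ^(7)=-81/2

((0, 0, 0, 0, 1, 0, 1); (0, 0, 0, 0, 1, 1, 0); (0, 2, 0, 0, 0, 0, 0); (1, 0, 0, 0, 0, 0, 0); (0, 1, 1, 1, 0, 0, 0); (0, 0, 1, 0, 0, 0, 0); (0, 0, 1, 1, 0, 0, 0))


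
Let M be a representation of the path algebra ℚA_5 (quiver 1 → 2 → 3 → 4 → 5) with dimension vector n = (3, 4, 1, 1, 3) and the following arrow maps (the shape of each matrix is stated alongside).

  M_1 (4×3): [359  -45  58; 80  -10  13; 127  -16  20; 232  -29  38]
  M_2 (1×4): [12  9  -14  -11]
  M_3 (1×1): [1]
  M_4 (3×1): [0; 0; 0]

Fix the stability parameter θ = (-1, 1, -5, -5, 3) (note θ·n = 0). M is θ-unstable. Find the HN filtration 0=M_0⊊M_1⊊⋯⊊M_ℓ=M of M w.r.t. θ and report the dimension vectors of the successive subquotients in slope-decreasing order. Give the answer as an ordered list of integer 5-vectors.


Barcode: M ≅ I[1,2]^2, I[1,4], I[2,2], I[5,5]^3. HN layers by μ_θ (4 steps, strictly decreasing):
  μ^(1)=3; μ^(2)=1; μ^(3)=-1; μ^(4)=-5/2

((0, 0, 0, 0, 3); (0, 3, 0, 0, 0); (2, 0, 0, 0, 0); (1, 1, 1, 1, 0))


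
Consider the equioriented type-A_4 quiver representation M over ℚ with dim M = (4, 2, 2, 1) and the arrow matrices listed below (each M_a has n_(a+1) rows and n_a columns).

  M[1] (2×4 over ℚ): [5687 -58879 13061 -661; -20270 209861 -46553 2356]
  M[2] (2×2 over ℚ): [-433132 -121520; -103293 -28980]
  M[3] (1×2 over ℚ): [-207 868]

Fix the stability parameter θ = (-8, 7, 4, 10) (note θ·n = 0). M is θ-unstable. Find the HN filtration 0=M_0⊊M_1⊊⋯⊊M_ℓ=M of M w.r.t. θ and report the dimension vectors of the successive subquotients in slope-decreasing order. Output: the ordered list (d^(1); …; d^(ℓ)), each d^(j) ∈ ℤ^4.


Via rank(M_{q-1}∘⋯∘M_p): M ≅ I[1,1]^2, I[1,2], I[1,3], I[3,4].
μ_θ-semistable layers: μ^(1)=10; μ^(2)=7; μ^(3)=11/2; μ^(4)=4; μ^(5)=-8

((0, 0, 0, 1); (0, 1, 0, 0); (0, 1, 1, 0); (0, 0, 1, 0); (4, 0, 0, 0))


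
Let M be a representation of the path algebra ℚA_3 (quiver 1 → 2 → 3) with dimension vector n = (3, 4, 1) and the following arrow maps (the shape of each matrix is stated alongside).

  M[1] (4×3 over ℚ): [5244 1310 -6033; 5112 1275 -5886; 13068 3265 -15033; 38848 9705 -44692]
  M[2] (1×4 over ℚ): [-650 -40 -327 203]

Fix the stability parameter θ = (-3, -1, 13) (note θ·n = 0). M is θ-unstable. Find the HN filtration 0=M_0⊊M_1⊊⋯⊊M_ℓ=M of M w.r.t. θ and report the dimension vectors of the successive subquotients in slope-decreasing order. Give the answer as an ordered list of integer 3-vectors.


Barcode: M ≅ I[1,1], I[1,2], I[1,3], I[2,2]^2. HN layers by μ_θ (3 steps, strictly decreasing):
  μ^(1)=13; μ^(2)=-1; μ^(3)=-3

((0, 0, 1); (0, 4, 0); (3, 0, 0))


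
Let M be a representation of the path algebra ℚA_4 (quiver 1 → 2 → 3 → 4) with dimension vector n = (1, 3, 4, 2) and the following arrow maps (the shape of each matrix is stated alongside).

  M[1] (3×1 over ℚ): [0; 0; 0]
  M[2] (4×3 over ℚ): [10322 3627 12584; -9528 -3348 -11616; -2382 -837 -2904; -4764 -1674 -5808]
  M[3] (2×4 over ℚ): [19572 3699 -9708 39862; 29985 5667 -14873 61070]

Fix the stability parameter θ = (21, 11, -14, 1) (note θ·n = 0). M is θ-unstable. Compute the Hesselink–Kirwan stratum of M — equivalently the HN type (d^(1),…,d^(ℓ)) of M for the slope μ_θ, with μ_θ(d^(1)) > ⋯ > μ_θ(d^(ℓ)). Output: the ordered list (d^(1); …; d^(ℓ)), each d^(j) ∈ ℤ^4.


Barcode: M ≅ I[1,1], I[2,2]^2, I[2,3], I[3,3], I[3,4]^2. HN layers by μ_θ (5 steps, strictly decreasing):
  μ^(1)=21; μ^(2)=11; μ^(3)=1; μ^(4)=-3/2; μ^(5)=-14

((1, 0, 0, 0); (0, 2, 0, 0); (0, 0, 0, 2); (0, 1, 1, 0); (0, 0, 3, 0))


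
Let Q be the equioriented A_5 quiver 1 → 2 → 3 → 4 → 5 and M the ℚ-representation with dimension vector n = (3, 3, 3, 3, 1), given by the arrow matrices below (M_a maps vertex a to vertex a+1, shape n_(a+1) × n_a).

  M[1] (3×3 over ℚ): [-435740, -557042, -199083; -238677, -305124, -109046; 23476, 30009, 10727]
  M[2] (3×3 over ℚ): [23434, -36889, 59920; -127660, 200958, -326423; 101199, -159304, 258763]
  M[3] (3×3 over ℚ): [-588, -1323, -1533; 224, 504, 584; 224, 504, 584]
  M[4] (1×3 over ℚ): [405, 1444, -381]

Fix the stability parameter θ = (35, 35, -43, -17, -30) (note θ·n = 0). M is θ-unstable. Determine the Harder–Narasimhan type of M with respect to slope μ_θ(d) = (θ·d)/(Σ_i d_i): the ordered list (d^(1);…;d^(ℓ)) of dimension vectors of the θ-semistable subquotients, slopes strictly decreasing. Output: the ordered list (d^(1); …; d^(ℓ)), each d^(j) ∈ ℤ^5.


Interval decomposition of M: I[1,3]^2, I[1,5], I[4,4]^2.
HN type (ℓ=3): μ^(1)=9; μ^(2)=-4; μ^(3)=-17

((2, 2, 2, 0, 0); (1, 1, 1, 1, 1); (0, 0, 0, 2, 0))


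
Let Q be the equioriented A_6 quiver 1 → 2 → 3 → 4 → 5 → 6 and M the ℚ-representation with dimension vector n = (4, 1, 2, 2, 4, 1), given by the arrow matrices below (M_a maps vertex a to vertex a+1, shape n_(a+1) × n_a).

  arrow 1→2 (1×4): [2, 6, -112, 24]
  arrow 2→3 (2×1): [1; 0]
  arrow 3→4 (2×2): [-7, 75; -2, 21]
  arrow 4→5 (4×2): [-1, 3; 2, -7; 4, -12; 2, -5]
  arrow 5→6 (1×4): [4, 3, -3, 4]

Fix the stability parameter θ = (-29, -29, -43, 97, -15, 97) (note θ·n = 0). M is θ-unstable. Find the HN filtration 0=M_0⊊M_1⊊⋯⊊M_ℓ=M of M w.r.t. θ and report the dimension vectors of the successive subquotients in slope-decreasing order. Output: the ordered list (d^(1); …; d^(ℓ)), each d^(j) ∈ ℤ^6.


Interval decomposition of M: I[1,1]^3, I[1,5], I[3,6], I[5,5]^2.
HN type (ℓ=6): μ^(1)=97; μ^(2)=41; μ^(3)=-15; μ^(4)=-29; μ^(5)=-101/3; μ^(6)=-43

((0, 0, 0, 0, 0, 1); (0, 0, 0, 2, 2, 0); (0, 0, 0, 0, 2, 0); (3, 0, 0, 0, 0, 0); (1, 1, 1, 0, 0, 0); (0, 0, 1, 0, 0, 0))


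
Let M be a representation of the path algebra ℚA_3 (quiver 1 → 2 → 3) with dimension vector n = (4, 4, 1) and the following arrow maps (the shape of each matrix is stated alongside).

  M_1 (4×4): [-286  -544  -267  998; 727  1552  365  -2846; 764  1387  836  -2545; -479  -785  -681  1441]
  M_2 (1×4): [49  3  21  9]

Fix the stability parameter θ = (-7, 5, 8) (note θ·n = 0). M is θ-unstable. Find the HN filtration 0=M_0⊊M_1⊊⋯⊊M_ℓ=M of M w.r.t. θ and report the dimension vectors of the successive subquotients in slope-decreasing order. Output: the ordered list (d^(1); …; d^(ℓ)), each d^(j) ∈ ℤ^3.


Interval decomposition of M: I[1,1], I[1,2]^2, I[1,3], I[2,2].
HN type (ℓ=3): μ^(1)=8; μ^(2)=5; μ^(3)=-7

((0, 0, 1); (0, 4, 0); (4, 0, 0))


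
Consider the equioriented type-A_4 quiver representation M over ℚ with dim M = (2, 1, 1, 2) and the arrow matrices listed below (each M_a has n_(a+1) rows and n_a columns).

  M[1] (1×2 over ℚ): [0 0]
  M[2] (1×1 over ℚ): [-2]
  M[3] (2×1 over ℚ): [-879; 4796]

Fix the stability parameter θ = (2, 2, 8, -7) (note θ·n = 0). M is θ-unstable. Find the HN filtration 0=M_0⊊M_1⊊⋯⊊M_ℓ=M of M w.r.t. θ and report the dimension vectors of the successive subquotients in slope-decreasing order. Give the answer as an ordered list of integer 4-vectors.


Barcode: M ≅ I[1,1]^2, I[2,4], I[4,4]. HN layers by μ_θ (3 steps, strictly decreasing):
  μ^(1)=2; μ^(2)=1; μ^(3)=-7

((2, 0, 0, 0); (0, 1, 1, 1); (0, 0, 0, 1))


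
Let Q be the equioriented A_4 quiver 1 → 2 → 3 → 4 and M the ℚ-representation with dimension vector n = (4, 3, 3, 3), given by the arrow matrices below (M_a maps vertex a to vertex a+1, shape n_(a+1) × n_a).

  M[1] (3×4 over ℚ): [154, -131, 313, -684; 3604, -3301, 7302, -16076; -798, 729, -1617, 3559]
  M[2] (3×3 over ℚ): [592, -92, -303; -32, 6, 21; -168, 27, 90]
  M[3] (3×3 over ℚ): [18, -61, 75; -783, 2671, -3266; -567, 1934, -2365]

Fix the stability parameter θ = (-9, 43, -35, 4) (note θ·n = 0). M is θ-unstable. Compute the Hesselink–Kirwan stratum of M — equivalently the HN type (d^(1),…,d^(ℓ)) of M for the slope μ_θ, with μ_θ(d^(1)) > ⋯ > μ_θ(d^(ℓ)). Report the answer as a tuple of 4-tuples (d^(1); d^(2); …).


Via rank(M_{q-1}∘⋯∘M_p): M ≅ I[1,1], I[1,2], I[1,3], I[1,4], I[3,4], I[4,4].
μ_θ-semistable layers: μ^(1)=43; μ^(2)=4; μ^(3)=-9; μ^(4)=-35

((0, 1, 0, 0); (0, 2, 2, 3); (4, 0, 0, 0); (0, 0, 1, 0))


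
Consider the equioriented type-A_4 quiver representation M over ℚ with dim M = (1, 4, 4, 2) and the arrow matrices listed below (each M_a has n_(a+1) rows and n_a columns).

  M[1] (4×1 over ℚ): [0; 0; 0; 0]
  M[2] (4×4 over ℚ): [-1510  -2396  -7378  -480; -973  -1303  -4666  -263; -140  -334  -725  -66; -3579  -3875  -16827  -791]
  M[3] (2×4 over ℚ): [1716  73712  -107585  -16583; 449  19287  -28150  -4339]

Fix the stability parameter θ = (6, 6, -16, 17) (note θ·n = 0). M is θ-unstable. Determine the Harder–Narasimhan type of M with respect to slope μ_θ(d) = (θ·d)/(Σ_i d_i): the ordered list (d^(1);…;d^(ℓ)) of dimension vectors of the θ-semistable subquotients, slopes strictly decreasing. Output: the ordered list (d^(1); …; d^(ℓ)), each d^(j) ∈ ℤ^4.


Barcode: M ≅ I[1,1], I[2,2], I[2,3], I[2,4]^2, I[3,3]. HN layers by μ_θ (4 steps, strictly decreasing):
  μ^(1)=17; μ^(2)=6; μ^(3)=-5; μ^(4)=-16

((0, 0, 0, 2); (1, 1, 0, 0); (0, 3, 3, 0); (0, 0, 1, 0))


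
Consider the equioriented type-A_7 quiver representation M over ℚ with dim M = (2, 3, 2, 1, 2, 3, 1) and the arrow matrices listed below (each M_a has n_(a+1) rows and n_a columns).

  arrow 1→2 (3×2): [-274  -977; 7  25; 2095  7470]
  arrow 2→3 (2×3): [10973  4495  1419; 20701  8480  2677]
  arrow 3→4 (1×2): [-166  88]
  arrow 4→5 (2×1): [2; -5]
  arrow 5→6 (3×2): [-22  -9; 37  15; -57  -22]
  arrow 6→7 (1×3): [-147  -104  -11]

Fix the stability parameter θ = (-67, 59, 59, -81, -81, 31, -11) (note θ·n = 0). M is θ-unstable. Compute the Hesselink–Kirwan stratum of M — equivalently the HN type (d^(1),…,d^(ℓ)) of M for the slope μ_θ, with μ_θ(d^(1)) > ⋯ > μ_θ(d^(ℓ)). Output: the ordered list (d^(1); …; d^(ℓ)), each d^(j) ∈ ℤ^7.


Barcode: M ≅ I[1,2], I[1,3], I[2,7], I[5,6], I[6,6]. HN layers by μ_θ (6 steps, strictly decreasing):
  μ^(1)=59; μ^(2)=31; μ^(3)=10; μ^(4)=-11; μ^(5)=-67; μ^(6)=-81

((0, 2, 1, 0, 0, 0, 0); (0, 0, 0, 0, 0, 2, 0); (0, 0, 0, 0, 0, 1, 1); (0, 1, 1, 1, 1, 0, 0); (2, 0, 0, 0, 0, 0, 0); (0, 0, 0, 0, 1, 0, 0))


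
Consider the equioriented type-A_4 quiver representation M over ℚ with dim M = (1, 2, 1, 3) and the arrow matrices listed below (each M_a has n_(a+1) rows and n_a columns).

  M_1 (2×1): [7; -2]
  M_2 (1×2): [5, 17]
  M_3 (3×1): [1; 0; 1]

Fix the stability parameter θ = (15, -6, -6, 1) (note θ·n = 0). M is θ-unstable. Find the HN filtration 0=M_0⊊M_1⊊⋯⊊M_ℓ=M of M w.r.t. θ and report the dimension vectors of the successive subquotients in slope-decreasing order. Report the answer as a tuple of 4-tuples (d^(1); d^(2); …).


Via rank(M_{q-1}∘⋯∘M_p): M ≅ I[1,4], I[2,2], I[4,4]^2.
μ_θ-semistable layers: μ^(1)=1; μ^(2)=-6

((1, 1, 1, 3); (0, 1, 0, 0))


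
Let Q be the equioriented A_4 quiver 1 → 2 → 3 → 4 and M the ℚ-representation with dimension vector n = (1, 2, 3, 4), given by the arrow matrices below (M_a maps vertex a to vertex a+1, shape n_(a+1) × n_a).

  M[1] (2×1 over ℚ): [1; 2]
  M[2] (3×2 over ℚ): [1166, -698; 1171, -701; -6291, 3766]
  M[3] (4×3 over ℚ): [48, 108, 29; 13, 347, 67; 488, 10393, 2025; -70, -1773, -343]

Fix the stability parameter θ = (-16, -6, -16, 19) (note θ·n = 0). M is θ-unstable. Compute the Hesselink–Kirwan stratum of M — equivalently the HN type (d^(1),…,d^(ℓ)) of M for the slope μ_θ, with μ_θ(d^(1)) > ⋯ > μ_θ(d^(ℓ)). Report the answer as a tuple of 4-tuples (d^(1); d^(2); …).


Barcode: M ≅ I[1,4], I[2,4], I[3,4], I[4,4]. HN layers by μ_θ (3 steps, strictly decreasing):
  μ^(1)=19; μ^(2)=-11; μ^(3)=-16

((0, 0, 0, 4); (0, 2, 2, 0); (1, 0, 1, 0))


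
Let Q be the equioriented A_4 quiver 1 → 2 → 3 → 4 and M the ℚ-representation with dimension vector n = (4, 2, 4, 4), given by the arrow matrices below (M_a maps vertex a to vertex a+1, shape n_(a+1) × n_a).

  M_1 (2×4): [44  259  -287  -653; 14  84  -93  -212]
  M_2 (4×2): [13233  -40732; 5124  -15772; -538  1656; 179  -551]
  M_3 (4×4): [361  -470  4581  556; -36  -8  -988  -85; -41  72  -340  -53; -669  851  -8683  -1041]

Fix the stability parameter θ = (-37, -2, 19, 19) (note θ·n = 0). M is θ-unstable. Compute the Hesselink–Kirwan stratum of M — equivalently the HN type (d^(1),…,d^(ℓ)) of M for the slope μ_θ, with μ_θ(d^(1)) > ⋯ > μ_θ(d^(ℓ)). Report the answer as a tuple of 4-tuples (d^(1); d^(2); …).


Via rank(M_{q-1}∘⋯∘M_p): M ≅ I[1,1]^2, I[1,4]^2, I[3,4]^2.
μ_θ-semistable layers: μ^(1)=19; μ^(2)=-2; μ^(3)=-37

((0, 0, 4, 4); (0, 2, 0, 0); (4, 0, 0, 0))


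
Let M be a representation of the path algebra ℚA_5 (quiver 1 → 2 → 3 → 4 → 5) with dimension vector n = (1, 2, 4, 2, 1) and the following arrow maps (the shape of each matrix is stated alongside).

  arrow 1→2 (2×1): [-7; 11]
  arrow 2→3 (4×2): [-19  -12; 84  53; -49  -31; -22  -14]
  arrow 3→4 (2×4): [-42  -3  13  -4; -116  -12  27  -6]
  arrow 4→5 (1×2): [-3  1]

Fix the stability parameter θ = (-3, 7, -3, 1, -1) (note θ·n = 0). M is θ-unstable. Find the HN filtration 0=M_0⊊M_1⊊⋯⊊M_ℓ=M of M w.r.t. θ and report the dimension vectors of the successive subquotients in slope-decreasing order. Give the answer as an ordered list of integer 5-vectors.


Via rank(M_{q-1}∘⋯∘M_p): M ≅ I[1,5], I[2,4], I[3,3]^2.
μ_θ-semistable layers: μ^(1)=5/3; μ^(2)=1; μ^(3)=-3

((0, 1, 1, 1, 0); (0, 1, 1, 1, 1); (1, 0, 2, 0, 0))


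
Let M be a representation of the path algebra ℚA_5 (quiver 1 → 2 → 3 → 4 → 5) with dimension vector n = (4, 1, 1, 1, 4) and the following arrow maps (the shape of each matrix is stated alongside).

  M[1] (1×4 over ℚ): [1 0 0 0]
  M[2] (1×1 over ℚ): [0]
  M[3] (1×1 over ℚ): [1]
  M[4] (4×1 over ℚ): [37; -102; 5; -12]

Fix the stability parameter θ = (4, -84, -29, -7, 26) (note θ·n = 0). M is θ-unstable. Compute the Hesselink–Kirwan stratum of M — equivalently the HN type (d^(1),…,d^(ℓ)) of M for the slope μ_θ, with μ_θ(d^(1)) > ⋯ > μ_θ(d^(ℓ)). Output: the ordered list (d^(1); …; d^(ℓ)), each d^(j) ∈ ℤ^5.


Via rank(M_{q-1}∘⋯∘M_p): M ≅ I[1,1]^3, I[1,2], I[3,5], I[5,5]^3.
μ_θ-semistable layers: μ^(1)=26; μ^(2)=4; μ^(3)=-7; μ^(4)=-29; μ^(5)=-40

((0, 0, 0, 0, 4); (3, 0, 0, 0, 0); (0, 0, 0, 1, 0); (0, 0, 1, 0, 0); (1, 1, 0, 0, 0))


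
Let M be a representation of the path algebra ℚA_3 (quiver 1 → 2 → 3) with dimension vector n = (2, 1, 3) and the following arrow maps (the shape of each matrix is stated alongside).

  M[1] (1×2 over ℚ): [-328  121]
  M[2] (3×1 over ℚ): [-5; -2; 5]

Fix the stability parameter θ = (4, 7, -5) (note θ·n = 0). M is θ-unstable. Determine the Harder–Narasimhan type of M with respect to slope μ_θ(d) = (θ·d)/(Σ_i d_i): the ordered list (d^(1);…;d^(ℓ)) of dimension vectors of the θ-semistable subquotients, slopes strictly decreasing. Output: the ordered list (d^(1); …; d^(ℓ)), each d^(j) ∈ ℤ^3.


Barcode: M ≅ I[1,1], I[1,3], I[3,3]^2. HN layers by μ_θ (3 steps, strictly decreasing):
  μ^(1)=4; μ^(2)=2; μ^(3)=-5

((1, 0, 0); (1, 1, 1); (0, 0, 2))


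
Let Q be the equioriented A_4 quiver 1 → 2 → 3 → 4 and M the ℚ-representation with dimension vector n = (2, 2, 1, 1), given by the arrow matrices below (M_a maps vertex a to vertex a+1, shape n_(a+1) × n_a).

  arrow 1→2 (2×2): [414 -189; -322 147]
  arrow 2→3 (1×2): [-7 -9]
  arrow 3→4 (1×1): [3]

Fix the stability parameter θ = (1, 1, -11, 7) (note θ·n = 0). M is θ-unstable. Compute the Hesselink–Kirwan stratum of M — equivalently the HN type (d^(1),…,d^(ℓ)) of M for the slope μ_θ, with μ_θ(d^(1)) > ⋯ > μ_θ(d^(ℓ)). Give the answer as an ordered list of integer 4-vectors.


Interval decomposition of M: I[1,1], I[1,2], I[2,4].
HN type (ℓ=3): μ^(1)=7; μ^(2)=1; μ^(3)=-5

((0, 0, 0, 1); (2, 1, 0, 0); (0, 1, 1, 0))


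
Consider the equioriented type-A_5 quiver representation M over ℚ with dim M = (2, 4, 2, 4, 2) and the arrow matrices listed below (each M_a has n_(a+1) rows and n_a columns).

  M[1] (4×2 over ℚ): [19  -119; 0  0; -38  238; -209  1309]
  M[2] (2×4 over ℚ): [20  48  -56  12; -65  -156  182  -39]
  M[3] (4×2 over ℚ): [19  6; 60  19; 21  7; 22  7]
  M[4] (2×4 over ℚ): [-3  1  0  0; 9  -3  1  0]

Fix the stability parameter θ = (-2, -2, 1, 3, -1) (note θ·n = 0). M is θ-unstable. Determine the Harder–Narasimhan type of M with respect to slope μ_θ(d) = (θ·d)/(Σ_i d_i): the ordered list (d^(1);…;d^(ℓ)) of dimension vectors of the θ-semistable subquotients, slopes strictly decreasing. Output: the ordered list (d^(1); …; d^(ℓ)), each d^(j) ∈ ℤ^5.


Via rank(M_{q-1}∘⋯∘M_p): M ≅ I[1,1], I[1,2], I[2,2]^2, I[2,5], I[3,4], I[4,4], I[4,5].
μ_θ-semistable layers: μ^(1)=3; μ^(2)=1; μ^(3)=-2

((0, 0, 0, 2, 0); (0, 0, 2, 2, 2); (2, 4, 0, 0, 0))


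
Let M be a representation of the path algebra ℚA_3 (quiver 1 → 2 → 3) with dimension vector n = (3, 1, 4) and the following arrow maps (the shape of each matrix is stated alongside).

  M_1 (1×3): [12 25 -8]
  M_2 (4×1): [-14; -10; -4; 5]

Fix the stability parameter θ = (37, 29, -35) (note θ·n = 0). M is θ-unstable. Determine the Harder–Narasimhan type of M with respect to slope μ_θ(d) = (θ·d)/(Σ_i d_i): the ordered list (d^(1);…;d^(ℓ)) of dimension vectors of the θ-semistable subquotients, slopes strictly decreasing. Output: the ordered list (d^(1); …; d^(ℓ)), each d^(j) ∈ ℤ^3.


Via rank(M_{q-1}∘⋯∘M_p): M ≅ I[1,1]^2, I[1,3], I[3,3]^3.
μ_θ-semistable layers: μ^(1)=37; μ^(2)=31/3; μ^(3)=-35

((2, 0, 0); (1, 1, 1); (0, 0, 3))


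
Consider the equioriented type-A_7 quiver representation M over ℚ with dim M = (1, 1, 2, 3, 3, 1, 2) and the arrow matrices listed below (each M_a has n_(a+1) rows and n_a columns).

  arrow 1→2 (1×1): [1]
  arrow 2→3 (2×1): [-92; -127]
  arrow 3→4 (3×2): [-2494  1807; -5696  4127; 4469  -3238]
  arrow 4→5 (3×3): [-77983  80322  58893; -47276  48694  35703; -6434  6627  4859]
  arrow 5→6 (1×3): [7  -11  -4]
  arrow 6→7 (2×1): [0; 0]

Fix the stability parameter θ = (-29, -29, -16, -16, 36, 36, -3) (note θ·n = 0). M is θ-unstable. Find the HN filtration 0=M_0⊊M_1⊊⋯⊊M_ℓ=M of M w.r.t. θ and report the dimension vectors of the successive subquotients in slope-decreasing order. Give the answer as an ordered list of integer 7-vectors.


Barcode: M ≅ I[1,6], I[3,5], I[4,5], I[7,7]^2. HN layers by μ_θ (4 steps, strictly decreasing):
  μ^(1)=36; μ^(2)=-3; μ^(3)=-16; μ^(4)=-29

((0, 0, 0, 0, 3, 1, 0); (0, 0, 0, 0, 0, 0, 2); (0, 0, 2, 3, 0, 0, 0); (1, 1, 0, 0, 0, 0, 0))


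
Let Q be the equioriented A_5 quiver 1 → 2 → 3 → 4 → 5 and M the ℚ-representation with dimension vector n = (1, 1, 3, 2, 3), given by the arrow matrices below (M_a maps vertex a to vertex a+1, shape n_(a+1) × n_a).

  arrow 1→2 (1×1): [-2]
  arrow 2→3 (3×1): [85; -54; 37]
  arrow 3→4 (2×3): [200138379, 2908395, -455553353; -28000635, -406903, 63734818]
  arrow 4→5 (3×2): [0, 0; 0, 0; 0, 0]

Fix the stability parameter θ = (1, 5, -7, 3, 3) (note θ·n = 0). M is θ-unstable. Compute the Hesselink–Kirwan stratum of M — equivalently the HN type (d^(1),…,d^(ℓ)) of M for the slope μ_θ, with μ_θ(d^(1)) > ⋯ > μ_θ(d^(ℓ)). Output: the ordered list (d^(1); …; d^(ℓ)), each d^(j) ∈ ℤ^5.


Interval decomposition of M: I[1,4], I[3,3], I[3,4], I[5,5]^3.
HN type (ℓ=3): μ^(1)=3; μ^(2)=-1/3; μ^(3)=-7

((0, 0, 0, 2, 3); (1, 1, 1, 0, 0); (0, 0, 2, 0, 0))


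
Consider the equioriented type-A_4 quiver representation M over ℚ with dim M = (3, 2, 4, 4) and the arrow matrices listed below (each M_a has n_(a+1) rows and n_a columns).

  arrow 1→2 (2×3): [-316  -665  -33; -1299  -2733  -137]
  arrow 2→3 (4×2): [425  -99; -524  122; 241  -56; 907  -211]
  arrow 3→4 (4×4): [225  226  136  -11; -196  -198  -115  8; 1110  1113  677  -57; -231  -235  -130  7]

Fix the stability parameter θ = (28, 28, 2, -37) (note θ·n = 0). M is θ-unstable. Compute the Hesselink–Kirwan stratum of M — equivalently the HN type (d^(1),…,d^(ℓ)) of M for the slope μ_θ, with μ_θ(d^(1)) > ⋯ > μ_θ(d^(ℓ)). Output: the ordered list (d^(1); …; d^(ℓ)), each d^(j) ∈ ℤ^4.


Interval decomposition of M: I[1,1], I[1,4]^2, I[3,4]^2.
HN type (ℓ=3): μ^(1)=28; μ^(2)=21/4; μ^(3)=-35/2

((1, 0, 0, 0); (2, 2, 2, 2); (0, 0, 2, 2))


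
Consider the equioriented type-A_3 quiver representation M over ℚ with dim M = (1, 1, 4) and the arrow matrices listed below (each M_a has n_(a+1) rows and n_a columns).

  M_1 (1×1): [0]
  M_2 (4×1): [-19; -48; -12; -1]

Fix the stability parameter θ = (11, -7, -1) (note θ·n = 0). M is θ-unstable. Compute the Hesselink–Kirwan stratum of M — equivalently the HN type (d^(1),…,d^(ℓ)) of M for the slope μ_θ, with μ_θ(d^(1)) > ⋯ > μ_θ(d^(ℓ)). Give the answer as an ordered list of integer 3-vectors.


Barcode: M ≅ I[1,1], I[2,3], I[3,3]^3. HN layers by μ_θ (3 steps, strictly decreasing):
  μ^(1)=11; μ^(2)=-1; μ^(3)=-7

((1, 0, 0); (0, 0, 4); (0, 1, 0))


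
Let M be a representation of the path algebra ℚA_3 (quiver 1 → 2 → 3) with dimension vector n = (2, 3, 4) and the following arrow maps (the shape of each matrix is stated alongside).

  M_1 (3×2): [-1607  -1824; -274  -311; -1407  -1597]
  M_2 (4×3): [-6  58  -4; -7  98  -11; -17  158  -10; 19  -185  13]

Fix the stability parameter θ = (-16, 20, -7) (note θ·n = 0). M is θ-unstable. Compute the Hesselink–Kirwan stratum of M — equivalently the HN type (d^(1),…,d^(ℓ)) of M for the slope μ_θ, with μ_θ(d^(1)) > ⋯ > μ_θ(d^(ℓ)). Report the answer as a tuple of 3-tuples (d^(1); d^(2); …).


Barcode: M ≅ I[1,3]^2, I[2,3], I[3,3]. HN layers by μ_θ (3 steps, strictly decreasing):
  μ^(1)=13/2; μ^(2)=-7; μ^(3)=-16

((0, 3, 3); (0, 0, 1); (2, 0, 0))


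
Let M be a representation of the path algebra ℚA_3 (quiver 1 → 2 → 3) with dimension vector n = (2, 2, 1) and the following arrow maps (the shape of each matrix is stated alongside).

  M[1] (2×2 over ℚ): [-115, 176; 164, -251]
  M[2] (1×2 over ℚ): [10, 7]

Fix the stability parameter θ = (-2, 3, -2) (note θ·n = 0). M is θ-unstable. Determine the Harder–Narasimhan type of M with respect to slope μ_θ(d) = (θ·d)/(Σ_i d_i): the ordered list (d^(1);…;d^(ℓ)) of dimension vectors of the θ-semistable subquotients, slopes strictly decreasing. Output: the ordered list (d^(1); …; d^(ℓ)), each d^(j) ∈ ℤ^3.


Barcode: M ≅ I[1,2], I[1,3]. HN layers by μ_θ (3 steps, strictly decreasing):
  μ^(1)=3; μ^(2)=1/2; μ^(3)=-2

((0, 1, 0); (0, 1, 1); (2, 0, 0))


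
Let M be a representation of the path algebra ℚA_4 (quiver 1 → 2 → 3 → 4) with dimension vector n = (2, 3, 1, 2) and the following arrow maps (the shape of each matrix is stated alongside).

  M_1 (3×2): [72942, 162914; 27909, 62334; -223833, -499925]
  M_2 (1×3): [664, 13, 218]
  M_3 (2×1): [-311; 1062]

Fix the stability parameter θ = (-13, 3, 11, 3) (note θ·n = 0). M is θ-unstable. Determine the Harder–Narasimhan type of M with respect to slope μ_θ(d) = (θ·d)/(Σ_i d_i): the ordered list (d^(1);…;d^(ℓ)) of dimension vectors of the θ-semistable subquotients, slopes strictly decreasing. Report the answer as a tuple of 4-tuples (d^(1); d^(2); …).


Via rank(M_{q-1}∘⋯∘M_p): M ≅ I[1,2], I[1,4], I[2,2], I[4,4].
μ_θ-semistable layers: μ^(1)=7; μ^(2)=3; μ^(3)=-13

((0, 0, 1, 1); (0, 3, 0, 1); (2, 0, 0, 0))


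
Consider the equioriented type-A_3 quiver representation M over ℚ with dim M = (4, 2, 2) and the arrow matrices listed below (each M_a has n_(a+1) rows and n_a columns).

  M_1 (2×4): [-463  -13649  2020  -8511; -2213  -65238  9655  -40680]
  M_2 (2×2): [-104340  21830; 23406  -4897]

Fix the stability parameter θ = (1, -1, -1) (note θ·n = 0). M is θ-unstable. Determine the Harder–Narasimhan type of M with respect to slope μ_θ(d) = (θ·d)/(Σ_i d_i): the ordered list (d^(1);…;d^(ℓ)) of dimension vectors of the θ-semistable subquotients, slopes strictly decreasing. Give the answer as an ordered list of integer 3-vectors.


Via rank(M_{q-1}∘⋯∘M_p): M ≅ I[1,1]^2, I[1,2], I[1,3], I[3,3].
μ_θ-semistable layers: μ^(1)=1; μ^(2)=0; μ^(3)=-1/3; μ^(4)=-1

((2, 0, 0); (1, 1, 0); (1, 1, 1); (0, 0, 1))


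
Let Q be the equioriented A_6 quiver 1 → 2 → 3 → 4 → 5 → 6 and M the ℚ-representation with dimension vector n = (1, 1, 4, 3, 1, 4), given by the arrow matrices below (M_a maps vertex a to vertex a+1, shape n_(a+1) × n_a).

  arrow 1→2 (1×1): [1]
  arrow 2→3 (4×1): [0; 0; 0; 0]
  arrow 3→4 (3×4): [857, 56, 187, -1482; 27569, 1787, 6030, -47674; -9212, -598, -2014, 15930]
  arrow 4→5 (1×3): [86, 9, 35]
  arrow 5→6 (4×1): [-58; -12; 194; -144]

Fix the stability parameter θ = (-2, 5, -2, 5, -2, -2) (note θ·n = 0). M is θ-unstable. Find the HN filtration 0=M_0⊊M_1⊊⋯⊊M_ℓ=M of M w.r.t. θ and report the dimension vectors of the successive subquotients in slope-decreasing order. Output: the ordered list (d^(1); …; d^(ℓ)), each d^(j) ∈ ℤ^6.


Barcode: M ≅ I[1,2], I[3,3], I[3,4]^2, I[3,6], I[6,6]^3. HN layers by μ_θ (3 steps, strictly decreasing):
  μ^(1)=5; μ^(2)=1/3; μ^(3)=-2

((0, 1, 0, 2, 0, 0); (0, 0, 0, 1, 1, 1); (1, 0, 4, 0, 0, 3))


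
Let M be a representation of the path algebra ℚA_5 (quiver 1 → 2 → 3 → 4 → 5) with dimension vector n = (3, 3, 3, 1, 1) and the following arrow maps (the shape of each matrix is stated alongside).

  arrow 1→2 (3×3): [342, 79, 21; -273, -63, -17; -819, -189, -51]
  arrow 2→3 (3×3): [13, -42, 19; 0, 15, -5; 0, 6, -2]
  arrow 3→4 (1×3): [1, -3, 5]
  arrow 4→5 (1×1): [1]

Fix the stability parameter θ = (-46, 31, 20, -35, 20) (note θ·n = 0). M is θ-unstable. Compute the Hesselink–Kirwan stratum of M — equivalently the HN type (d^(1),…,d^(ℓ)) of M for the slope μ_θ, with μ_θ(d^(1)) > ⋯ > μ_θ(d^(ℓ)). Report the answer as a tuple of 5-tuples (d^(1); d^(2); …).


Interval decomposition of M: I[1,1], I[1,2], I[1,5], I[2,3], I[3,3].
HN type (ℓ=5): μ^(1)=31; μ^(2)=51/2; μ^(3)=20; μ^(4)=16/3; μ^(5)=-46

((0, 1, 0, 0, 0); (0, 1, 1, 0, 0); (0, 0, 1, 0, 1); (0, 1, 1, 1, 0); (3, 0, 0, 0, 0))
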